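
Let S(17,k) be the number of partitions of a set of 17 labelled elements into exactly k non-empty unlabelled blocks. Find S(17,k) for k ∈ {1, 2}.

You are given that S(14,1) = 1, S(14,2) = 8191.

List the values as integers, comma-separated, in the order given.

i=15: T(15,1)=0+1·1=1 | T(15,2)=1+2·8191=16383
i=16: T(16,1)=0+1·1=1 | T(16,2)=1+2·16383=32767
i=17: T(17,1)=0+1·1=1 | T(17,2)=1+2·32767=65535
Read S(17,1) = 1, S(17,2) = 65535.

1, 65535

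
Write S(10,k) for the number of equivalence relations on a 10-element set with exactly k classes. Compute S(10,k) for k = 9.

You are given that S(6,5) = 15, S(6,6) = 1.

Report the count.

45

row 7: T[7][6]=6·1+15=21  T[7][7]=7·0+1=1
row 8: T[8][7]=7·1+21=28  T[8][8]=8·0+1=1
row 9: T[9][8]=8·1+28=36  T[9][9]=9·0+1=1
row 10: T[10][9]=9·1+36=45
Read S(10,9) = 45.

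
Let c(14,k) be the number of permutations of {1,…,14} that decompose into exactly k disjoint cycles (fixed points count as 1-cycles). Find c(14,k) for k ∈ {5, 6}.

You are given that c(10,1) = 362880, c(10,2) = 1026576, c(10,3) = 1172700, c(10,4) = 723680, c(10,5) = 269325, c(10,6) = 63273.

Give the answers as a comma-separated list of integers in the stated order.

9957703756, 3336118786

@11  (11,2):1026576·10+362880→10628640, (11,3):1172700·10+1026576→12753576, (11,4):723680·10+1172700→8409500, (11,5):269325·10+723680→3416930, (11,6):63273·10+269325→902055
@12  (12,3):12753576·11+10628640→150917976, (12,4):8409500·11+12753576→105258076, (12,5):3416930·11+8409500→45995730, (12,6):902055·11+3416930→13339535
@13  (13,4):105258076·12+150917976→1414014888, (13,5):45995730·12+105258076→657206836, (13,6):13339535·12+45995730→206070150
@14  (14,5):657206836·13+1414014888→9957703756, (14,6):206070150·13+657206836→3336118786
Read c(14,5) = 9957703756, c(14,6) = 3336118786.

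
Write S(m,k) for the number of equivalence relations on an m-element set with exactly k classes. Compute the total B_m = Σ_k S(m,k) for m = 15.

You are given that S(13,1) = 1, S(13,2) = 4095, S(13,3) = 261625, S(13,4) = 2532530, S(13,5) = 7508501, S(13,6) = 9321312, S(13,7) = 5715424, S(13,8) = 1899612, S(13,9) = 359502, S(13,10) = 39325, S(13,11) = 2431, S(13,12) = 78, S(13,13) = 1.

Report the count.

1382958545

row 14: T[14][1]=1·1+0=1  T[14][2]=2·4095+1=8191  T[14][3]=3·261625+4095=788970  T[14][4]=4·2532530+261625=10391745  T[14][5]=5·7508501+2532530=40075035  T[14][6]=6·9321312+7508501=63436373  T[14][7]=7·5715424+9321312=49329280  T[14][8]=8·1899612+5715424=20912320  T[14][9]=9·359502+1899612=5135130  T[14][10]=10·39325+359502=752752  T[14][11]=11·2431+39325=66066  T[14][12]=12·78+2431=3367  T[14][13]=13·1+78=91  T[14][14]=14·0+1=1
row 15: T[15][1]=1·1+0=1  T[15][2]=2·8191+1=16383  T[15][3]=3·788970+8191=2375101  T[15][4]=4·10391745+788970=42355950  T[15][5]=5·40075035+10391745=210766920  T[15][6]=6·63436373+40075035=420693273  T[15][7]=7·49329280+63436373=408741333  T[15][8]=8·20912320+49329280=216627840  T[15][9]=9·5135130+20912320=67128490  T[15][10]=10·752752+5135130=12662650  T[15][11]=11·66066+752752=1479478  T[15][12]=12·3367+66066=106470  T[15][13]=13·91+3367=4550  T[15][14]=14·1+91=105  T[15][15]=15·0+1=1
B_15 = ΣS(15,k) = 1+16383+2375101+42355950+210766920+420693273+408741333+216627840+67128490+12662650+1479478+106470+4550+105+1 = 1382958545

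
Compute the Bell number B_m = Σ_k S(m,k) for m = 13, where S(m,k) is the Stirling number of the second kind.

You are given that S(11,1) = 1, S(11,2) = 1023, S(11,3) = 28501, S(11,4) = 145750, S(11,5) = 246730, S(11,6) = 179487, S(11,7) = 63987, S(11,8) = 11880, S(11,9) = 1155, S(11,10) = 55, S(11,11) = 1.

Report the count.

27644437

[12] T[12,1]:1*1+0=1 · T[12,2]:2*1023+1=2047 · T[12,3]:3*28501+1023=86526 · T[12,4]:4*145750+28501=611501 · T[12,5]:5*246730+145750=1379400 · T[12,6]:6*179487+246730=1323652 · T[12,7]:7*63987+179487=627396 · T[12,8]:8*11880+63987=159027 · T[12,9]:9*1155+11880=22275 · T[12,10]:10*55+1155=1705 · T[12,11]:11*1+55=66 · T[12,12]:12*0+1=1
[13] T[13,1]:1*1+0=1 · T[13,2]:2*2047+1=4095 · T[13,3]:3*86526+2047=261625 · T[13,4]:4*611501+86526=2532530 · T[13,5]:5*1379400+611501=7508501 · T[13,6]:6*1323652+1379400=9321312 · T[13,7]:7*627396+1323652=5715424 · T[13,8]:8*159027+627396=1899612 · T[13,9]:9*22275+159027=359502 · T[13,10]:10*1705+22275=39325 · T[13,11]:11*66+1705=2431 · T[13,12]:12*1+66=78 · T[13,13]:13*0+1=1
B_13 = ΣS(13,k) = 1+4095+261625+2532530+7508501+9321312+5715424+1899612+359502+39325+2431+78+1 = 27644437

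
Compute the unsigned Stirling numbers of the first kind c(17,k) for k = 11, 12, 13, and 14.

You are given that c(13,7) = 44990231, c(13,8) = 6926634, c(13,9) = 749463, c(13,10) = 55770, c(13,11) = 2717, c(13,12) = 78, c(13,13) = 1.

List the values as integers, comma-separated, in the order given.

2185031420, 156952432, 8394022, 323680

r14: T_14,8=13×6926634+44990231=135036473; T_14,9=13×749463+6926634=16669653; T_14,10=13×55770+749463=1474473; T_14,11=13×2717+55770=91091; T_14,12=13×78+2717=3731; T_14,13=13×1+78=91; T_14,14=13×0+1=1
r15: T_15,9=14×16669653+135036473=368411615; T_15,10=14×1474473+16669653=37312275; T_15,11=14×91091+1474473=2749747; T_15,12=14×3731+91091=143325; T_15,13=14×91+3731=5005; T_15,14=14×1+91=105
r16: T_16,10=15×37312275+368411615=928095740; T_16,11=15×2749747+37312275=78558480; T_16,12=15×143325+2749747=4899622; T_16,13=15×5005+143325=218400; T_16,14=15×105+5005=6580
r17: T_17,11=16×78558480+928095740=2185031420; T_17,12=16×4899622+78558480=156952432; T_17,13=16×218400+4899622=8394022; T_17,14=16×6580+218400=323680
Read c(17,11) = 2185031420, c(17,12) = 156952432, c(17,13) = 8394022, c(17,14) = 323680.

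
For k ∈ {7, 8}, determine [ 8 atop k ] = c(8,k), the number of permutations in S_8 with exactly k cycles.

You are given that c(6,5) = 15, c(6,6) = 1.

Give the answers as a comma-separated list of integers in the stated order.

i=7: T(7,6)=15+6·1=21 | T(7,7)=1+6·0=1
i=8: T(8,7)=21+7·1=28 | T(8,8)=1+7·0=1
Read c(8,7) = 28, c(8,8) = 1.

28, 1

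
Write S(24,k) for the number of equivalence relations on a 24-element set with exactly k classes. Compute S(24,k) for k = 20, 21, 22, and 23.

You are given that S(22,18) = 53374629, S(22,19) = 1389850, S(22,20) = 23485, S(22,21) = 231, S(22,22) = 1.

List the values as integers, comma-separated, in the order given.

r23: T_23,19=19×1389850+53374629=79781779; T_23,20=20×23485+1389850=1859550; T_23,21=21×231+23485=28336; T_23,22=22×1+231=253; T_23,23=23×0+1=1
r24: T_24,20=20×1859550+79781779=116972779; T_24,21=21×28336+1859550=2454606; T_24,22=22×253+28336=33902; T_24,23=23×1+253=276
Read S(24,20) = 116972779, S(24,21) = 2454606, S(24,22) = 33902, S(24,23) = 276.

116972779, 2454606, 33902, 276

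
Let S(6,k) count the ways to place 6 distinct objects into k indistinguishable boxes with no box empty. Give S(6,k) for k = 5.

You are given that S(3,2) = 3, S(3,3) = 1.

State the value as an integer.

i=4: T(4,3)=3+3·1=6 | T(4,4)=1+4·0=1
i=5: T(5,4)=6+4·1=10 | T(5,5)=1+5·0=1
i=6: T(6,5)=10+5·1=15
Read S(6,5) = 15.

15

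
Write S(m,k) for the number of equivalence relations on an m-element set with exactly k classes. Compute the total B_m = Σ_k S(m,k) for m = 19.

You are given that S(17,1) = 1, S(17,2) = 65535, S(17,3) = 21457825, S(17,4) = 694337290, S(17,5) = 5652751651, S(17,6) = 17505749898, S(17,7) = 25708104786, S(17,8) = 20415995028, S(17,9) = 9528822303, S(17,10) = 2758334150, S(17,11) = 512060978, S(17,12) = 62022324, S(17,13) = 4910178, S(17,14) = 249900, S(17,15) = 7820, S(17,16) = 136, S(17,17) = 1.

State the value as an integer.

@18  (18,1):1·1+0→1, (18,2):65535·2+1→131071, (18,3):21457825·3+65535→64439010, (18,4):694337290·4+21457825→2798806985, (18,5):5652751651·5+694337290→28958095545, (18,6):17505749898·6+5652751651→110687251039, (18,7):25708104786·7+17505749898→197462483400, (18,8):20415995028·8+25708104786→189036065010, (18,9):9528822303·9+20415995028→106175395755, (18,10):2758334150·10+9528822303→37112163803, (18,11):512060978·11+2758334150→8391004908, (18,12):62022324·12+512060978→1256328866, (18,13):4910178·13+62022324→125854638, (18,14):249900·14+4910178→8408778, (18,15):7820·15+249900→367200, (18,16):136·16+7820→9996, (18,17):1·17+136→153, (18,18):0·18+1→1
@19  (19,1):1·1+0→1, (19,2):131071·2+1→262143, (19,3):64439010·3+131071→193448101, (19,4):2798806985·4+64439010→11259666950, (19,5):28958095545·5+2798806985→147589284710, (19,6):110687251039·6+28958095545→693081601779, (19,7):197462483400·7+110687251039→1492924634839, (19,8):189036065010·8+197462483400→1709751003480, (19,9):106175395755·9+189036065010→1144614626805, (19,10):37112163803·10+106175395755→477297033785, (19,11):8391004908·11+37112163803→129413217791, (19,12):1256328866·12+8391004908→23466951300, (19,13):125854638·13+1256328866→2892439160, (19,14):8408778·14+125854638→243577530, (19,15):367200·15+8408778→13916778, (19,16):9996·16+367200→527136, (19,17):153·17+9996→12597, (19,18):1·18+153→171, (19,19):0·19+1→1
B_19 = ΣS(19,k) = 1+262143+193448101+11259666950+147589284710+693081601779+1492924634839+1709751003480+1144614626805+477297033785+129413217791+23466951300+2892439160+243577530+13916778+527136+12597+171+1 = 5832742205057

5832742205057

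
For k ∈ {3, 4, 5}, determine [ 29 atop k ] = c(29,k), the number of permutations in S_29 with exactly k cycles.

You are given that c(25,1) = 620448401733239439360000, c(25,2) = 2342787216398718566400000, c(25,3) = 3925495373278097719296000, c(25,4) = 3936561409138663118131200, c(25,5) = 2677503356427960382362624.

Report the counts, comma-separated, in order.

2105684281550279072336117760000, 2236045380156380112643362816000, 1625014498326371300452283596800

r26: T_26,1=25×620448401733239439360000+0=15511210043330985984000000; T_26,2=25×2342787216398718566400000+620448401733239439360000=59190128811701203599360000; T_26,3=25×3925495373278097719296000+2342787216398718566400000=100480171548351161548800000; T_26,4=25×3936561409138663118131200+3925495373278097719296000=102339530601744675672576000; T_26,5=25×2677503356427960382362624+3936561409138663118131200=70874145319837672677196800
r27: T_27,1=26×15511210043330985984000000+0=403291461126605635584000000; T_27,2=26×59190128811701203599360000+15511210043330985984000000=1554454559147562279567360000; T_27,3=26×100480171548351161548800000+59190128811701203599360000=2671674589068831403868160000; T_27,4=26×102339530601744675672576000+100480171548351161548800000=2761307967193712729035776000; T_27,5=26×70874145319837672677196800+102339530601744675672576000=1945067308917524165279692800
r28: T_28,2=27×1554454559147562279567360000+403291461126605635584000000=42373564558110787183902720000; T_28,3=27×2671674589068831403868160000+1554454559147562279567360000=73689668464006010184007680000; T_28,4=27×2761307967193712729035776000+2671674589068831403868160000=77226989703299075087834112000; T_28,5=27×1945067308917524165279692800+2761307967193712729035776000=55278125307966865191587481600
r29: T_29,3=28×73689668464006010184007680000+42373564558110787183902720000=2105684281550279072336117760000; T_29,4=28×77226989703299075087834112000+73689668464006010184007680000=2236045380156380112643362816000; T_29,5=28×55278125307966865191587481600+77226989703299075087834112000=1625014498326371300452283596800
Read c(29,3) = 2105684281550279072336117760000, c(29,4) = 2236045380156380112643362816000, c(29,5) = 1625014498326371300452283596800.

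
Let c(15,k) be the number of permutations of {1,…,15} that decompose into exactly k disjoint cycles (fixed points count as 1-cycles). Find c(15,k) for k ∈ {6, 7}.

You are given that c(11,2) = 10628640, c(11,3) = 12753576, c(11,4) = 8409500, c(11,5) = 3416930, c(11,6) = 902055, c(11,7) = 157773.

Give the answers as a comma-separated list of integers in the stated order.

56663366760, 14409322928

@12  (12,3):12753576·11+10628640→150917976, (12,4):8409500·11+12753576→105258076, (12,5):3416930·11+8409500→45995730, (12,6):902055·11+3416930→13339535, (12,7):157773·11+902055→2637558
@13  (13,4):105258076·12+150917976→1414014888, (13,5):45995730·12+105258076→657206836, (13,6):13339535·12+45995730→206070150, (13,7):2637558·12+13339535→44990231
@14  (14,5):657206836·13+1414014888→9957703756, (14,6):206070150·13+657206836→3336118786, (14,7):44990231·13+206070150→790943153
@15  (15,6):3336118786·14+9957703756→56663366760, (15,7):790943153·14+3336118786→14409322928
Read c(15,6) = 56663366760, c(15,7) = 14409322928.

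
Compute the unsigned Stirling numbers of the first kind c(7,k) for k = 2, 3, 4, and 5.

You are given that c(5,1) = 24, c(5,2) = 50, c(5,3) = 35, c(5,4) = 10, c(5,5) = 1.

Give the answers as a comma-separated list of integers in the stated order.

1764, 1624, 735, 175

@6  (6,1):24·5+0→120, (6,2):50·5+24→274, (6,3):35·5+50→225, (6,4):10·5+35→85, (6,5):1·5+10→15
@7  (7,2):274·6+120→1764, (7,3):225·6+274→1624, (7,4):85·6+225→735, (7,5):15·6+85→175
Read c(7,2) = 1764, c(7,3) = 1624, c(7,4) = 735, c(7,5) = 175.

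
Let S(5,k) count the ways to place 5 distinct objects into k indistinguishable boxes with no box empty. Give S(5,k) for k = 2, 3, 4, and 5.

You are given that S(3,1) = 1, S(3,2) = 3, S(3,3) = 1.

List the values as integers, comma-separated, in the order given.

15, 25, 10, 1

i=4: T(4,1)=0+1·1=1 | T(4,2)=1+2·3=7 | T(4,3)=3+3·1=6 | T(4,4)=1+4·0=1
i=5: T(5,2)=1+2·7=15 | T(5,3)=7+3·6=25 | T(5,4)=6+4·1=10 | T(5,5)=1+5·0=1
Read S(5,2) = 15, S(5,3) = 25, S(5,4) = 10, S(5,5) = 1.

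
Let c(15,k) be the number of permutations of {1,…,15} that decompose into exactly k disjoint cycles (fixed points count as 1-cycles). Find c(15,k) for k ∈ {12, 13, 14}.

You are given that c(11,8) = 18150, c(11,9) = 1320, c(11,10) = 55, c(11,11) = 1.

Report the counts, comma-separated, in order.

r12: T_12,9=11×1320+18150=32670; T_12,10=11×55+1320=1925; T_12,11=11×1+55=66; T_12,12=11×0+1=1
r13: T_13,10=12×1925+32670=55770; T_13,11=12×66+1925=2717; T_13,12=12×1+66=78; T_13,13=12×0+1=1
r14: T_14,11=13×2717+55770=91091; T_14,12=13×78+2717=3731; T_14,13=13×1+78=91; T_14,14=13×0+1=1
r15: T_15,12=14×3731+91091=143325; T_15,13=14×91+3731=5005; T_15,14=14×1+91=105
Read c(15,12) = 143325, c(15,13) = 5005, c(15,14) = 105.

143325, 5005, 105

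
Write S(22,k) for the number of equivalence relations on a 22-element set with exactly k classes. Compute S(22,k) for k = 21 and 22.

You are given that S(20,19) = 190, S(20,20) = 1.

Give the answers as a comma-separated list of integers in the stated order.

231, 1

row 21: T[21][20]=20·1+190=210  T[21][21]=21·0+1=1
row 22: T[22][21]=21·1+210=231  T[22][22]=22·0+1=1
Read S(22,21) = 231, S(22,22) = 1.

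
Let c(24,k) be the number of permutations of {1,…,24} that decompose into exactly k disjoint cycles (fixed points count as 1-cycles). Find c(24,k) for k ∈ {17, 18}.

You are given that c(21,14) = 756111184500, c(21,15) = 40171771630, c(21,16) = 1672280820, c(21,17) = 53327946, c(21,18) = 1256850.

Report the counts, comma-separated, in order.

6400590336096, 241276443496

row 22: T[22][15]=21·40171771630+756111184500=1599718388730  T[22][16]=21·1672280820+40171771630=75289668850  T[22][17]=21·53327946+1672280820=2792167686  T[22][18]=21·1256850+53327946=79721796
row 23: T[23][16]=22·75289668850+1599718388730=3256091103430  T[23][17]=22·2792167686+75289668850=136717357942  T[23][18]=22·79721796+2792167686=4546047198
row 24: T[24][17]=23·136717357942+3256091103430=6400590336096  T[24][18]=23·4546047198+136717357942=241276443496
Read c(24,17) = 6400590336096, c(24,18) = 241276443496.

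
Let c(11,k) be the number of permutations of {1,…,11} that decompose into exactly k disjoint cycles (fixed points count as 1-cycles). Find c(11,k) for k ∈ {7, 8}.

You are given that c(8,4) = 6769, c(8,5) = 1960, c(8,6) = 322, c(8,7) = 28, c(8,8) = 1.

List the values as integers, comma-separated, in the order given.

157773, 18150

r9: T_9,5=8×1960+6769=22449; T_9,6=8×322+1960=4536; T_9,7=8×28+322=546; T_9,8=8×1+28=36
r10: T_10,6=9×4536+22449=63273; T_10,7=9×546+4536=9450; T_10,8=9×36+546=870
r11: T_11,7=10×9450+63273=157773; T_11,8=10×870+9450=18150
Read c(11,7) = 157773, c(11,8) = 18150.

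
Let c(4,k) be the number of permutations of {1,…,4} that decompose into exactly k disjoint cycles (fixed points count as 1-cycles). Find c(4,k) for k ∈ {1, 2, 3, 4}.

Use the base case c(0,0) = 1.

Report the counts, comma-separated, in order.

row 1: T[1][1]=0·0+1=1
row 2: T[2][1]=1·1+0=1  T[2][2]=1·0+1=1
row 3: T[3][1]=2·1+0=2  T[3][2]=2·1+1=3  T[3][3]=2·0+1=1
row 4: T[4][1]=3·2+0=6  T[4][2]=3·3+2=11  T[4][3]=3·1+3=6  T[4][4]=3·0+1=1
Read c(4,1) = 6, c(4,2) = 11, c(4,3) = 6, c(4,4) = 1.

6, 11, 6, 1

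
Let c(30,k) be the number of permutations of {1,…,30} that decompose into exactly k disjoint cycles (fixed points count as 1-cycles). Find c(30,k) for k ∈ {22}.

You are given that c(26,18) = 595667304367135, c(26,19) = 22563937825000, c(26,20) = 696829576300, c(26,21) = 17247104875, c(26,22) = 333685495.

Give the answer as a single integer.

@27  (27,19):22563937825000·26+595667304367135→1182329687817135, (27,20):696829576300·26+22563937825000→40681506808800, (27,21):17247104875·26+696829576300→1145254303050, (27,22):333685495·26+17247104875→25922927745
@28  (28,20):40681506808800·27+1182329687817135→2280730371654735, (28,21):1145254303050·27+40681506808800→71603372991150, (28,22):25922927745·27+1145254303050→1845173352165
@29  (29,21):71603372991150·28+2280730371654735→4285624815406935, (29,22):1845173352165·28+71603372991150→123268226851770
@30  (30,22):123268226851770·29+4285624815406935→7860403394108265
Read c(30,22) = 7860403394108265.

7860403394108265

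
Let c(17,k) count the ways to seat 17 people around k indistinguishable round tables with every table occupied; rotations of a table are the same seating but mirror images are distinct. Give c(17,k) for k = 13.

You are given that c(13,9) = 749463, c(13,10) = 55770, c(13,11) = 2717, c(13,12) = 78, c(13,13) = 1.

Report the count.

i=14: T(14,10)=749463+13·55770=1474473 | T(14,11)=55770+13·2717=91091 | T(14,12)=2717+13·78=3731 | T(14,13)=78+13·1=91
i=15: T(15,11)=1474473+14·91091=2749747 | T(15,12)=91091+14·3731=143325 | T(15,13)=3731+14·91=5005
i=16: T(16,12)=2749747+15·143325=4899622 | T(16,13)=143325+15·5005=218400
i=17: T(17,13)=4899622+16·218400=8394022
Read c(17,13) = 8394022.

8394022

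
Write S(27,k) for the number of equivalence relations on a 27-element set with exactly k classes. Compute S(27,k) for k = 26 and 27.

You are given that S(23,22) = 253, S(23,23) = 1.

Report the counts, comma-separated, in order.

[24] T[24,23]:23*1+253=276 · T[24,24]:24*0+1=1
[25] T[25,24]:24*1+276=300 · T[25,25]:25*0+1=1
[26] T[26,25]:25*1+300=325 · T[26,26]:26*0+1=1
[27] T[27,26]:26*1+325=351 · T[27,27]:27*0+1=1
Read S(27,26) = 351, S(27,27) = 1.

351, 1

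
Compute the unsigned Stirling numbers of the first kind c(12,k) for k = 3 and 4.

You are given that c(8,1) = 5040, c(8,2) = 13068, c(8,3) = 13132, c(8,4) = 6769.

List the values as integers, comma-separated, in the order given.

i=9: T(9,1)=0+8·5040=40320 | T(9,2)=5040+8·13068=109584 | T(9,3)=13068+8·13132=118124 | T(9,4)=13132+8·6769=67284
i=10: T(10,1)=0+9·40320=362880 | T(10,2)=40320+9·109584=1026576 | T(10,3)=109584+9·118124=1172700 | T(10,4)=118124+9·67284=723680
i=11: T(11,2)=362880+10·1026576=10628640 | T(11,3)=1026576+10·1172700=12753576 | T(11,4)=1172700+10·723680=8409500
i=12: T(12,3)=10628640+11·12753576=150917976 | T(12,4)=12753576+11·8409500=105258076
Read c(12,3) = 150917976, c(12,4) = 105258076.

150917976, 105258076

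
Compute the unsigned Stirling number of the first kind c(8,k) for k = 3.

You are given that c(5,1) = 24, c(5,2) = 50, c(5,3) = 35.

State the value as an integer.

13132

[6] T[6,1]:5*24+0=120 · T[6,2]:5*50+24=274 · T[6,3]:5*35+50=225
[7] T[7,2]:6*274+120=1764 · T[7,3]:6*225+274=1624
[8] T[8,3]:7*1624+1764=13132
Read c(8,3) = 13132.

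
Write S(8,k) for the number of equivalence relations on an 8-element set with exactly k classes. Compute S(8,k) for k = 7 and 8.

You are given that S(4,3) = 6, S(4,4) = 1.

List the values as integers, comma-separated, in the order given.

row 5: T[5][4]=4·1+6=10  T[5][5]=5·0+1=1
row 6: T[6][5]=5·1+10=15  T[6][6]=6·0+1=1
row 7: T[7][6]=6·1+15=21  T[7][7]=7·0+1=1
row 8: T[8][7]=7·1+21=28  T[8][8]=8·0+1=1
Read S(8,7) = 28, S(8,8) = 1.

28, 1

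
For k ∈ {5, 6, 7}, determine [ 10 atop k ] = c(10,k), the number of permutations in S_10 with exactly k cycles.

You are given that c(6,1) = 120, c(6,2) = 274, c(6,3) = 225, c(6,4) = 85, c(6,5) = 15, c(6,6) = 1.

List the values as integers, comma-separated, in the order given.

row 7: T[7][2]=6·274+120=1764  T[7][3]=6·225+274=1624  T[7][4]=6·85+225=735  T[7][5]=6·15+85=175  T[7][6]=6·1+15=21  T[7][7]=6·0+1=1
row 8: T[8][3]=7·1624+1764=13132  T[8][4]=7·735+1624=6769  T[8][5]=7·175+735=1960  T[8][6]=7·21+175=322  T[8][7]=7·1+21=28
row 9: T[9][4]=8·6769+13132=67284  T[9][5]=8·1960+6769=22449  T[9][6]=8·322+1960=4536  T[9][7]=8·28+322=546
row 10: T[10][5]=9·22449+67284=269325  T[10][6]=9·4536+22449=63273  T[10][7]=9·546+4536=9450
Read c(10,5) = 269325, c(10,6) = 63273, c(10,7) = 9450.

269325, 63273, 9450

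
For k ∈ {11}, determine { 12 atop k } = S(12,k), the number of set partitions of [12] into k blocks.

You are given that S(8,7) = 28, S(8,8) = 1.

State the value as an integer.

r9: T_9,8=8×1+28=36; T_9,9=9×0+1=1
r10: T_10,9=9×1+36=45; T_10,10=10×0+1=1
r11: T_11,10=10×1+45=55; T_11,11=11×0+1=1
r12: T_12,11=11×1+55=66
Read S(12,11) = 66.

66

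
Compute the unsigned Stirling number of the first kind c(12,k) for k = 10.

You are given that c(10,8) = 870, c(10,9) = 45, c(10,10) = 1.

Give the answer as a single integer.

1925

@11  (11,9):45·10+870→1320, (11,10):1·10+45→55
@12  (12,10):55·11+1320→1925
Read c(12,10) = 1925.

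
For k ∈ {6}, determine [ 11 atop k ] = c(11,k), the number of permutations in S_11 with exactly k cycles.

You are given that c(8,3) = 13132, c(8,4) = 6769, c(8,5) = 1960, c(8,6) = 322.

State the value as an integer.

902055

i=9: T(9,4)=13132+8·6769=67284 | T(9,5)=6769+8·1960=22449 | T(9,6)=1960+8·322=4536
i=10: T(10,5)=67284+9·22449=269325 | T(10,6)=22449+9·4536=63273
i=11: T(11,6)=269325+10·63273=902055
Read c(11,6) = 902055.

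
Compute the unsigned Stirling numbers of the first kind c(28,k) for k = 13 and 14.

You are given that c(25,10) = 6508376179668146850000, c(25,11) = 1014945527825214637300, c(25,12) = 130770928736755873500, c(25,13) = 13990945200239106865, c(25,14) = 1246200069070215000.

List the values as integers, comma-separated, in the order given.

596287888163635369624650, 61445535102359115635655

r26: T_26,11=25×1014945527825214637300+6508376179668146850000=31882014375298512782500; T_26,12=25×130770928736755873500+1014945527825214637300=4284218746244111474800; T_26,13=25×13990945200239106865+130770928736755873500=480544558742733545125; T_26,14=25×1246200069070215000+13990945200239106865=45145946926994481865
r27: T_27,12=26×4284218746244111474800+31882014375298512782500=143271701777645411127300; T_27,13=26×480544558742733545125+4284218746244111474800=16778377273555183648050; T_27,14=26×45145946926994481865+480544558742733545125=1654339178844590073615
r28: T_28,13=27×16778377273555183648050+143271701777645411127300=596287888163635369624650; T_28,14=27×1654339178844590073615+16778377273555183648050=61445535102359115635655
Read c(28,13) = 596287888163635369624650, c(28,14) = 61445535102359115635655.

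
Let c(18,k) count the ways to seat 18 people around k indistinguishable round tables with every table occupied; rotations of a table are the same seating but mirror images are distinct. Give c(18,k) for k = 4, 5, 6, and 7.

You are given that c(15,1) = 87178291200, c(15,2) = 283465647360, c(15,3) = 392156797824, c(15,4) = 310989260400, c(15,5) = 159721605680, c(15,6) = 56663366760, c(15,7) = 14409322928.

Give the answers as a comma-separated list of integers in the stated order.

1583313975727488, 909299905844112, 369012649234384, 110228466184200

i=16: T(16,2)=87178291200+15·283465647360=4339163001600 | T(16,3)=283465647360+15·392156797824=6165817614720 | T(16,4)=392156797824+15·310989260400=5056995703824 | T(16,5)=310989260400+15·159721605680=2706813345600 | T(16,6)=159721605680+15·56663366760=1009672107080 | T(16,7)=56663366760+15·14409322928=272803210680
i=17: T(17,3)=4339163001600+16·6165817614720=102992244837120 | T(17,4)=6165817614720+16·5056995703824=87077748875904 | T(17,5)=5056995703824+16·2706813345600=48366009233424 | T(17,6)=2706813345600+16·1009672107080=18861567058880 | T(17,7)=1009672107080+16·272803210680=5374523477960
i=18: T(18,4)=102992244837120+17·87077748875904=1583313975727488 | T(18,5)=87077748875904+17·48366009233424=909299905844112 | T(18,6)=48366009233424+17·18861567058880=369012649234384 | T(18,7)=18861567058880+17·5374523477960=110228466184200
Read c(18,4) = 1583313975727488, c(18,5) = 909299905844112, c(18,6) = 369012649234384, c(18,7) = 110228466184200.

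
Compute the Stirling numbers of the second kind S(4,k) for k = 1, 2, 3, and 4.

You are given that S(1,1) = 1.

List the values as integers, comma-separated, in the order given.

1, 7, 6, 1

@2  (2,1):1·1+0→1, (2,2):0·2+1→1
@3  (3,1):1·1+0→1, (3,2):1·2+1→3, (3,3):0·3+1→1
@4  (4,1):1·1+0→1, (4,2):3·2+1→7, (4,3):1·3+3→6, (4,4):0·4+1→1
Read S(4,1) = 1, S(4,2) = 7, S(4,3) = 6, S(4,4) = 1.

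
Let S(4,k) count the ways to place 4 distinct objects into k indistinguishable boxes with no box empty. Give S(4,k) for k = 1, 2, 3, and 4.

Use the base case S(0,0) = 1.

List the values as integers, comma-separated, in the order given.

1, 7, 6, 1

i=1: T(1,1)=1+1·0=1
i=2: T(2,1)=0+1·1=1 | T(2,2)=1+2·0=1
i=3: T(3,1)=0+1·1=1 | T(3,2)=1+2·1=3 | T(3,3)=1+3·0=1
i=4: T(4,1)=0+1·1=1 | T(4,2)=1+2·3=7 | T(4,3)=3+3·1=6 | T(4,4)=1+4·0=1
Read S(4,1) = 1, S(4,2) = 7, S(4,3) = 6, S(4,4) = 1.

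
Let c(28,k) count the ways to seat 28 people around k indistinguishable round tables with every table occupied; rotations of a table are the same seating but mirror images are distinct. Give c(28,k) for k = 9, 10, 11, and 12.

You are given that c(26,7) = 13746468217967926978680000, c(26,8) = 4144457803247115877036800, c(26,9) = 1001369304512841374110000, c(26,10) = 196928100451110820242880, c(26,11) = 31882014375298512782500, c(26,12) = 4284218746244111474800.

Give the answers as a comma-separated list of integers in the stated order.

r27: T_27,8=26×4144457803247115877036800+13746468217967926978680000=121502371102392939781636800; T_27,9=26×1001369304512841374110000+4144457803247115877036800=30180059720580991603896800; T_27,10=26×196928100451110820242880+1001369304512841374110000=6121499916241722700424880; T_27,11=26×31882014375298512782500+196928100451110820242880=1025860474208872152587880; T_27,12=26×4284218746244111474800+31882014375298512782500=143271701777645411127300
r28: T_28,9=27×30180059720580991603896800+121502371102392939781636800=936363983558079713086850400; T_28,10=27×6121499916241722700424880+30180059720580991603896800=195460557459107504515368560; T_28,11=27×1025860474208872152587880+6121499916241722700424880=33819732719881270820297640; T_28,12=27×143271701777645411127300+1025860474208872152587880=4894196422205298253024980
Read c(28,9) = 936363983558079713086850400, c(28,10) = 195460557459107504515368560, c(28,11) = 33819732719881270820297640, c(28,12) = 4894196422205298253024980.

936363983558079713086850400, 195460557459107504515368560, 33819732719881270820297640, 4894196422205298253024980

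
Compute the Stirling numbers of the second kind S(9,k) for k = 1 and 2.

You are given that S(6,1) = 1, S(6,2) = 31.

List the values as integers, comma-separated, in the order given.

row 7: T[7][1]=1·1+0=1  T[7][2]=2·31+1=63
row 8: T[8][1]=1·1+0=1  T[8][2]=2·63+1=127
row 9: T[9][1]=1·1+0=1  T[9][2]=2·127+1=255
Read S(9,1) = 1, S(9,2) = 255.

1, 255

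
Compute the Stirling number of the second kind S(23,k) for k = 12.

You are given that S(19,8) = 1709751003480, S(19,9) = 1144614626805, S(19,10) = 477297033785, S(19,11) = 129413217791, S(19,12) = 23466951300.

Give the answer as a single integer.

1672162773483930

r20: T_20,9=9×1144614626805+1709751003480=12011282644725; T_20,10=10×477297033785+1144614626805=5917584964655; T_20,11=11×129413217791+477297033785=1900842429486; T_20,12=12×23466951300+129413217791=411016633391
r21: T_21,10=10×5917584964655+12011282644725=71187132291275; T_21,11=11×1900842429486+5917584964655=26826851689001; T_21,12=12×411016633391+1900842429486=6833042030178
r22: T_22,11=11×26826851689001+71187132291275=366282500870286; T_22,12=12×6833042030178+26826851689001=108823356051137
r23: T_23,12=12×108823356051137+366282500870286=1672162773483930
Read S(23,12) = 1672162773483930.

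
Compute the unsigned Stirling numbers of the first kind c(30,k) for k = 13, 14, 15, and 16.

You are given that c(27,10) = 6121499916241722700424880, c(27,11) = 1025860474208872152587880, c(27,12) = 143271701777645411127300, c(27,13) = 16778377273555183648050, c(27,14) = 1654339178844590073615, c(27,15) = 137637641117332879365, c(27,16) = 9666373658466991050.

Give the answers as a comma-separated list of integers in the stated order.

796974693974455191377937300, 88776380550648116217781890, 8459574446076318147830625, 691254538651580660999025

r28: T_28,11=27×1025860474208872152587880+6121499916241722700424880=33819732719881270820297640; T_28,12=27×143271701777645411127300+1025860474208872152587880=4894196422205298253024980; T_28,13=27×16778377273555183648050+143271701777645411127300=596287888163635369624650; T_28,14=27×1654339178844590073615+16778377273555183648050=61445535102359115635655; T_28,15=27×137637641117332879365+1654339178844590073615=5370555489012577816470; T_28,16=27×9666373658466991050+137637641117332879365=398629729895941637715
r29: T_29,12=28×4894196422205298253024980+33819732719881270820297640=170857232541629621904997080; T_29,13=28×596287888163635369624650+4894196422205298253024980=21590257290787088602515180; T_29,14=28×61445535102359115635655+596287888163635369624650=2316762871029690607422990; T_29,15=28×5370555489012577816470+61445535102359115635655=211821088794711294496815; T_29,16=28×398629729895941637715+5370555489012577816470=16532187926098943672490
r30: T_30,13=29×21590257290787088602515180+170857232541629621904997080=796974693974455191377937300; T_30,14=29×2316762871029690607422990+21590257290787088602515180=88776380550648116217781890; T_30,15=29×211821088794711294496815+2316762871029690607422990=8459574446076318147830625; T_30,16=29×16532187926098943672490+211821088794711294496815=691254538651580660999025
Read c(30,13) = 796974693974455191377937300, c(30,14) = 88776380550648116217781890, c(30,15) = 8459574446076318147830625, c(30,16) = 691254538651580660999025.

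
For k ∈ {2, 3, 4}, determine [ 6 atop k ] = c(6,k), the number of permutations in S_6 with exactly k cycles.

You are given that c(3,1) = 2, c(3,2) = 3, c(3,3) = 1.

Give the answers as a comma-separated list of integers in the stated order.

@4  (4,1):2·3+0→6, (4,2):3·3+2→11, (4,3):1·3+3→6, (4,4):0·3+1→1
@5  (5,1):6·4+0→24, (5,2):11·4+6→50, (5,3):6·4+11→35, (5,4):1·4+6→10
@6  (6,2):50·5+24→274, (6,3):35·5+50→225, (6,4):10·5+35→85
Read c(6,2) = 274, c(6,3) = 225, c(6,4) = 85.

274, 225, 85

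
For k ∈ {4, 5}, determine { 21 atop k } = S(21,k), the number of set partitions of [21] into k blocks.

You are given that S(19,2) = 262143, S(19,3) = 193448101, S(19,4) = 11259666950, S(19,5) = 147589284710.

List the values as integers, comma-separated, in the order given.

[20] T[20,3]:3*193448101+262143=580606446 · T[20,4]:4*11259666950+193448101=45232115901 · T[20,5]:5*147589284710+11259666950=749206090500
[21] T[21,4]:4*45232115901+580606446=181509070050 · T[21,5]:5*749206090500+45232115901=3791262568401
Read S(21,4) = 181509070050, S(21,5) = 3791262568401.

181509070050, 3791262568401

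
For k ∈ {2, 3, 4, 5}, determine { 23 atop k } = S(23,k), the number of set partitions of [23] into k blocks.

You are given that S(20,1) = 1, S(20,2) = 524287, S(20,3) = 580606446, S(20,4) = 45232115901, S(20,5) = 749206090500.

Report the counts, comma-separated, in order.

4194303, 15686335501, 2916342574750, 96416888184100

@21  (21,1):1·1+0→1, (21,2):524287·2+1→1048575, (21,3):580606446·3+524287→1742343625, (21,4):45232115901·4+580606446→181509070050, (21,5):749206090500·5+45232115901→3791262568401
@22  (22,1):1·1+0→1, (22,2):1048575·2+1→2097151, (22,3):1742343625·3+1048575→5228079450, (22,4):181509070050·4+1742343625→727778623825, (22,5):3791262568401·5+181509070050→19137821912055
@23  (23,2):2097151·2+1→4194303, (23,3):5228079450·3+2097151→15686335501, (23,4):727778623825·4+5228079450→2916342574750, (23,5):19137821912055·5+727778623825→96416888184100
Read S(23,2) = 4194303, S(23,3) = 15686335501, S(23,4) = 2916342574750, S(23,5) = 96416888184100.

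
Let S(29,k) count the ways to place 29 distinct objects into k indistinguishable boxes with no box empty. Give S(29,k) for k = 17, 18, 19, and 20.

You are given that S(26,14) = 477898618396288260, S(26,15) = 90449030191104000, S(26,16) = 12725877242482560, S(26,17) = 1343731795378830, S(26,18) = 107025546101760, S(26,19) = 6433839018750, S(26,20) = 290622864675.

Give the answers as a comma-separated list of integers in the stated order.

@27  (27,15):90449030191104000·15+477898618396288260→1834634071262848260, (27,16):12725877242482560·16+90449030191104000→294063066070824960, (27,17):1343731795378830·17+12725877242482560→35569317763922670, (27,18):107025546101760·18+1343731795378830→3270191625210510, (27,19):6433839018750·19+107025546101760→229268487458010, (27,20):290622864675·20+6433839018750→12246296312250
@28  (28,16):294063066070824960·16+1834634071262848260→6539643128396047620, (28,17):35569317763922670·17+294063066070824960→898741468057510350, (28,18):3270191625210510·18+35569317763922670→94432767017711850, (28,19):229268487458010·19+3270191625210510→7626292886912700, (28,20):12246296312250·20+229268487458010→474194413703010
@29  (29,17):898741468057510350·17+6539643128396047620→21818248085373723570, (29,18):94432767017711850·18+898741468057510350→2598531274376323650, (29,19):7626292886912700·19+94432767017711850→239332331869053150, (29,20):474194413703010·20+7626292886912700→17110181160972900
Read S(29,17) = 21818248085373723570, S(29,18) = 2598531274376323650, S(29,19) = 239332331869053150, S(29,20) = 17110181160972900.

21818248085373723570, 2598531274376323650, 239332331869053150, 17110181160972900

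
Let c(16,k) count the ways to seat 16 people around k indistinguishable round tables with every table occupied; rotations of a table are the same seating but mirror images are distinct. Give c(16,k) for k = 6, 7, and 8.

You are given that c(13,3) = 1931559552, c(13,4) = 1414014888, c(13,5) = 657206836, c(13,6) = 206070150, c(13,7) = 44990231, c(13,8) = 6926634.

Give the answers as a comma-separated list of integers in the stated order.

1009672107080, 272803210680, 54631129553

i=14: T(14,4)=1931559552+13·1414014888=20313753096 | T(14,5)=1414014888+13·657206836=9957703756 | T(14,6)=657206836+13·206070150=3336118786 | T(14,7)=206070150+13·44990231=790943153 | T(14,8)=44990231+13·6926634=135036473
i=15: T(15,5)=20313753096+14·9957703756=159721605680 | T(15,6)=9957703756+14·3336118786=56663366760 | T(15,7)=3336118786+14·790943153=14409322928 | T(15,8)=790943153+14·135036473=2681453775
i=16: T(16,6)=159721605680+15·56663366760=1009672107080 | T(16,7)=56663366760+15·14409322928=272803210680 | T(16,8)=14409322928+15·2681453775=54631129553
Read c(16,6) = 1009672107080, c(16,7) = 272803210680, c(16,8) = 54631129553.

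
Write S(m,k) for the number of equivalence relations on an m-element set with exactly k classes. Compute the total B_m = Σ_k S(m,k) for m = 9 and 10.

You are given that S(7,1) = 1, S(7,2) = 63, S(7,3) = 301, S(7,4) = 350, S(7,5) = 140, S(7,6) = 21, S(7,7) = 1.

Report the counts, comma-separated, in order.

@8  (8,1):1·1+0→1, (8,2):63·2+1→127, (8,3):301·3+63→966, (8,4):350·4+301→1701, (8,5):140·5+350→1050, (8,6):21·6+140→266, (8,7):1·7+21→28, (8,8):0·8+1→1
@9  (9,1):1·1+0→1, (9,2):127·2+1→255, (9,3):966·3+127→3025, (9,4):1701·4+966→7770, (9,5):1050·5+1701→6951, (9,6):266·6+1050→2646, (9,7):28·7+266→462, (9,8):1·8+28→36, (9,9):0·9+1→1
@10  (10,1):1·1+0→1, (10,2):255·2+1→511, (10,3):3025·3+255→9330, (10,4):7770·4+3025→34105, (10,5):6951·5+7770→42525, (10,6):2646·6+6951→22827, (10,7):462·7+2646→5880, (10,8):36·8+462→750, (10,9):1·9+36→45, (10,10):0·10+1→1
B_9 = ΣS(9,k) = 1+255+3025+7770+6951+2646+462+36+1 = 21147
B_10 = ΣS(10,k) = 1+511+9330+34105+42525+22827+5880+750+45+1 = 115975

21147, 115975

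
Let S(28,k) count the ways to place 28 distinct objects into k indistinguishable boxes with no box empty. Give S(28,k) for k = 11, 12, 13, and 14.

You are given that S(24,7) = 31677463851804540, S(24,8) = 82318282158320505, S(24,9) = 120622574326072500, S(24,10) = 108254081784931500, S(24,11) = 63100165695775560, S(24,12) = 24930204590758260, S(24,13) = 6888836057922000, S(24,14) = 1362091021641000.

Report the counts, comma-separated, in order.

[25] T[25,8]:8*82318282158320505+31677463851804540=690223721118368580 · T[25,9]:9*120622574326072500+82318282158320505=1167921451092973005 · T[25,10]:10*108254081784931500+120622574326072500=1203163392175387500 · T[25,11]:11*63100165695775560+108254081784931500=802355904438462660 · T[25,12]:12*24930204590758260+63100165695775560=362262620784874680 · T[25,13]:13*6888836057922000+24930204590758260=114485073343744260 · T[25,14]:14*1362091021641000+6888836057922000=25958110360896000
[26] T[26,9]:9*1167921451092973005+690223721118368580=11201516780955125625 · T[26,10]:10*1203163392175387500+1167921451092973005=13199555372846848005 · T[26,11]:11*802355904438462660+1203163392175387500=10029078340998476760 · T[26,12]:12*362262620784874680+802355904438462660=5149507353856958820 · T[26,13]:13*114485073343744260+362262620784874680=1850568574253550060 · T[26,14]:14*25958110360896000+114485073343744260=477898618396288260
[27] T[27,10]:10*13199555372846848005+11201516780955125625=143197070509423605675 · T[27,11]:11*10029078340998476760+13199555372846848005=123519417123830092365 · T[27,12]:12*5149507353856958820+10029078340998476760=71823166587281982600 · T[27,13]:13*1850568574253550060+5149507353856958820=29206898819153109600 · T[27,14]:14*477898618396288260+1850568574253550060=8541149231801585700
[28] T[28,11]:11*123519417123830092365+143197070509423605675=1501910658871554621690 · T[28,12]:12*71823166587281982600+123519417123830092365=985397416171213883565 · T[28,13]:13*29206898819153109600+71823166587281982600=451512851236272407400 · T[28,14]:14*8541149231801585700+29206898819153109600=148782988064375309400
Read S(28,11) = 1501910658871554621690, S(28,12) = 985397416171213883565, S(28,13) = 451512851236272407400, S(28,14) = 148782988064375309400.

1501910658871554621690, 985397416171213883565, 451512851236272407400, 148782988064375309400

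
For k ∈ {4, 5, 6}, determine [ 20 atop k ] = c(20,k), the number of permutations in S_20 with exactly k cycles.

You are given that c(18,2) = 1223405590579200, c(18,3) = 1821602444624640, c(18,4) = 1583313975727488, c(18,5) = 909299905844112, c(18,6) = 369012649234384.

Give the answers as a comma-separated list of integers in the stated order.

r19: T_19,3=18×1821602444624640+1223405590579200=34012249593822720; T_19,4=18×1583313975727488+1821602444624640=30321254007719424; T_19,5=18×909299905844112+1583313975727488=17950712280921504; T_19,6=18×369012649234384+909299905844112=7551527592063024
r20: T_20,4=19×30321254007719424+34012249593822720=610116075740491776; T_20,5=19×17950712280921504+30321254007719424=371384787345228000; T_20,6=19×7551527592063024+17950712280921504=161429736530118960
Read c(20,4) = 610116075740491776, c(20,5) = 371384787345228000, c(20,6) = 161429736530118960.

610116075740491776, 371384787345228000, 161429736530118960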